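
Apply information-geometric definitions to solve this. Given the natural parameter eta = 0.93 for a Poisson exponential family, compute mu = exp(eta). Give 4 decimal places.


Expectation parameter for Poisson exponential family:
mu = exp(eta).
eta = 0.93.
mu = exp(0.93) = 2.5345

2.5345


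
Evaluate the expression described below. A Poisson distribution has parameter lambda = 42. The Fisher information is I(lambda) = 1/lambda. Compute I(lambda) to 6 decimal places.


Fisher information for Poisson: I(lambda) = 1/lambda.
lambda = 42.
I(lambda) = 1/42 = 0.023810

0.023810


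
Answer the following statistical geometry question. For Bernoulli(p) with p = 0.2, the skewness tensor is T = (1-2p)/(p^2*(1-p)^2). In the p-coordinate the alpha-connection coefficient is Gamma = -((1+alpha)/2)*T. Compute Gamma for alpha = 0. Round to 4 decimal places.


Skewness (Amari-Chentsov) tensor: T = (1-2p)/(p^2*(1-p)^2).
p = 0.2, 1-2p = 0.6, p^2 = 0.04, (1-p)^2 = 0.64.
T = 0.6/(0.04 * 0.64) = 23.4375.
In the p-coordinate, Gamma^(alpha) = Gamma^(0) - (alpha/2)*T with Gamma^(0) = (1/2)*g'(p) = -T/2,
so Gamma^(alpha) = -((1+alpha)/2)*T.
alpha = 0, -(1+alpha)/2 = -0.5.
Gamma = -0.5 * 23.4375 = -11.7187

-11.7187


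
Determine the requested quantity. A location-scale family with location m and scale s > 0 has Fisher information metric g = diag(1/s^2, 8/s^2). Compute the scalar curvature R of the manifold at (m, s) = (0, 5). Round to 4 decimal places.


The metric has the form g = (A dm^2 + B ds^2)/s^2 with A = 1, B = 8.
Substitute u = sqrt(A/B)*m: g = B*(du^2 + ds^2)/s^2, i.e. B times the
Poincare upper half-plane metric, which has constant Gaussian curvature -1.
Scaling a 2D metric by a constant c divides the Gaussian curvature by c,
so K = -1/B = -1/(8) = -0.1250 everywhere (the point (m, s) = (0, 5) is irrelevant:
the curvature is constant).
Scalar curvature in dimension 2: R = 2K = -2/(8) = -0.2500.

-0.2500


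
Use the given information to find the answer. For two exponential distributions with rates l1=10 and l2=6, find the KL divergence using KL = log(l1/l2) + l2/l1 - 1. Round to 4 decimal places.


KL divergence for exponential family:
KL = log(l1/l2) + l2/l1 - 1.
log(10/6) = 0.510826.
6/10 = 0.6.
KL = 0.510826 + 0.6 - 1 = 0.1108

0.1108


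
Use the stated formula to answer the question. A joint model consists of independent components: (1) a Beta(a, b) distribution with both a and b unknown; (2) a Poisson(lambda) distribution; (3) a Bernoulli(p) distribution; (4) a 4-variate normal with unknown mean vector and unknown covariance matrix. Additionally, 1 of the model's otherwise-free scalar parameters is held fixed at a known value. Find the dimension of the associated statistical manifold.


The dimension of a statistical manifold equals the number of free
(independent) real parameters of the model. For a product of independent
blocks the parameter counts add.
- Beta (a, b): 2.
- Poisson (lambda): 1.
- Bernoulli (p): 1.
- 4-variate normal: 4 (mean) + 4*5/2 = 10 (symmetric covariance) = 14.
Total = 2 + 1 + 1 + 14 = 18.
1 parameter(s) fixed at known values: 18 - 1 = 17.
Dimension = 17

17


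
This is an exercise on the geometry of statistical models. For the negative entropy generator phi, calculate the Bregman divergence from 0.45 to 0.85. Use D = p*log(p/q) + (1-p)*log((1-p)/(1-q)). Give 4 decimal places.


Bregman divergence with negative entropy generator:
D = p*log(p/q) + (1-p)*log((1-p)/(1-q)).
p = 0.45, q = 0.85.
p*log(p/q) = 0.45*log(0.45/0.85) = -0.286195.
(1-p)*log((1-p)/(1-q)) = 0.55*log(0.55/0.15) = 0.714606.
D = -0.286195 + 0.714606 = 0.4284

0.4284


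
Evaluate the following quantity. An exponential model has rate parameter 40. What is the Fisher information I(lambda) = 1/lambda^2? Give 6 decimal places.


Fisher information for exponential: I(lambda) = 1/lambda^2.
lambda = 40, lambda^2 = 1600.
I = 1/1600 = 0.000625

0.000625


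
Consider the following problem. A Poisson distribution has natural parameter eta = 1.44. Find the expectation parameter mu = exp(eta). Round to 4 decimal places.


Expectation parameter for Poisson exponential family:
mu = exp(eta).
eta = 1.44.
mu = exp(1.44) = 4.2207

4.2207


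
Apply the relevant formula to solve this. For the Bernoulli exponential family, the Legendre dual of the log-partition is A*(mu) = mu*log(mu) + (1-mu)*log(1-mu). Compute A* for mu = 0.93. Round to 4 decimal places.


Legendre transform for Bernoulli:
A*(mu) = mu*log(mu) + (1-mu)*log(1-mu).
mu = 0.93, 1-mu = 0.07.
mu*log(mu) = 0.93*log(0.93) = -0.067491.
(1-mu)*log(1-mu) = 0.07*log(0.07) = -0.186148.
A* = -0.067491 + -0.186148 = -0.2536

-0.2536


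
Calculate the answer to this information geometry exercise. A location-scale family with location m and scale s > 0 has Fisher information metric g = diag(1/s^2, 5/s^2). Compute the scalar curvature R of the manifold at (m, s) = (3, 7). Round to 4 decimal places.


The metric has the form g = (A dm^2 + B ds^2)/s^2 with A = 1, B = 5.
Substitute u = sqrt(A/B)*m: g = B*(du^2 + ds^2)/s^2, i.e. B times the
Poincare upper half-plane metric, which has constant Gaussian curvature -1.
Scaling a 2D metric by a constant c divides the Gaussian curvature by c,
so K = -1/B = -1/(5) = -0.2000 everywhere (the point (m, s) = (3, 7) is irrelevant:
the curvature is constant).
Scalar curvature in dimension 2: R = 2K = -2/(5) = -0.4000.

-0.4000


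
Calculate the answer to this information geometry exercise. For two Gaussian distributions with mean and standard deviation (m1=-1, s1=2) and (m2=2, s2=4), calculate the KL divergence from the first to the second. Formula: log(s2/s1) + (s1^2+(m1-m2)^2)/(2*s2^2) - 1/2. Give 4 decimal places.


KL divergence between normal distributions:
KL = log(s2/s1) + (s1^2 + (m1-m2)^2)/(2*s2^2) - 1/2.
log(4/2) = 0.693147.
(2^2 + (-1-2)^2)/(2*4^2) = (4 + 9)/32 = 0.40625.
KL = 0.693147 + 0.40625 - 0.5 = 0.5994

0.5994


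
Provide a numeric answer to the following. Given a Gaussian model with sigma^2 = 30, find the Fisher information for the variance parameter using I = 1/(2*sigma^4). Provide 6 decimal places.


Fisher information for variance: I(sigma^2) = 1/(2*sigma^4).
sigma^2 = 30, so sigma^4 = 900.
I = 1/(2*900) = 1/1800 = 0.000556

0.000556


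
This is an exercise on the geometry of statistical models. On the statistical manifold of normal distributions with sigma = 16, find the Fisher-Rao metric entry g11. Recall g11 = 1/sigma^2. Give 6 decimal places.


For the 2-parameter normal family, the Fisher metric has:
  g11 = 1/sigma^2, g22 = 2/sigma^2.
sigma = 16, sigma^2 = 256.
g11 = 0.003906

0.003906


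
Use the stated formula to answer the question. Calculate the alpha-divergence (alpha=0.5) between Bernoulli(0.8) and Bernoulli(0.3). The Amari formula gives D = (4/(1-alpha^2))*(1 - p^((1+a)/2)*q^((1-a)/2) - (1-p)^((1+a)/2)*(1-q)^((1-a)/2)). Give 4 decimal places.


Amari alpha-divergence:
D = (4/(1-alpha^2))*(1 - p^((1+a)/2)*q^((1-a)/2) - (1-p)^((1+a)/2)*(1-q)^((1-a)/2)).
alpha = 0.5, p = 0.8, q = 0.3.
e1 = (1+alpha)/2 = 0.75, e2 = (1-alpha)/2 = 0.25.
t1 = p^e1 * q^e2 = 0.8^0.75 * 0.3^0.25 = 0.626034.
t2 = (1-p)^e1 * (1-q)^e2 = 0.2^0.75 * 0.7^0.25 = 0.273556.
4/(1-alpha^2) = 5.333333.
D = 5.333333*(1 - 0.626034 - 0.273556) = 0.5355

0.5355


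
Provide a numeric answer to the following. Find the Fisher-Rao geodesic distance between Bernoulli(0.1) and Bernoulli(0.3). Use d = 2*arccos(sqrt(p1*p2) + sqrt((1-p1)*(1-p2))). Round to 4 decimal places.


Geodesic distance on Bernoulli manifold:
d(p1,p2) = 2*arccos(sqrt(p1*p2) + sqrt((1-p1)*(1-p2))).
sqrt(p1*p2) = sqrt(0.1*0.3) = 0.173205.
sqrt((1-p1)*(1-p2)) = sqrt(0.9*0.7) = 0.793725.
arg = 0.173205 + 0.793725 = 0.96693.
d = 2*arccos(0.96693) = 0.5158

0.5158


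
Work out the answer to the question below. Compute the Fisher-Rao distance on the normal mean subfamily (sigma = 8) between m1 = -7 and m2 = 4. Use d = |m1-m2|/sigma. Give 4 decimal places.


On the fixed-variance normal subfamily, geodesic distance = |m1-m2|/sigma.
|-7 - 4| = 11.
sigma = 8.
d = 11/8 = 1.3750

1.3750


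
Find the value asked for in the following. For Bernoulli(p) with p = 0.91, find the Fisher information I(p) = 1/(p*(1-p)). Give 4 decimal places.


For Bernoulli(p), Fisher information is I(p) = 1/(p*(1-p)).
p = 0.91, 1-p = 0.09.
p*(1-p) = 0.0819.
I(p) = 1/0.0819 = 12.2100

12.2100


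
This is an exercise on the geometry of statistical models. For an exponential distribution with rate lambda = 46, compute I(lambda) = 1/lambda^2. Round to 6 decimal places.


Fisher information for exponential: I(lambda) = 1/lambda^2.
lambda = 46, lambda^2 = 2116.
I = 1/2116 = 0.000473

0.000473


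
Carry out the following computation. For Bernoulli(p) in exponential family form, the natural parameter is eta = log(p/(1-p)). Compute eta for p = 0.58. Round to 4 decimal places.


Natural parameter for Bernoulli: eta = log(p/(1-p)).
p = 0.58, 1-p = 0.42.
p/(1-p) = 1.380952.
eta = log(1.380952) = 0.3228

0.3228


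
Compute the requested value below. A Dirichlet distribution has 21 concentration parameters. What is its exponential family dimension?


Exponential family dimension calculation:
Dirichlet with 21 components has 21 natural parameters.

21


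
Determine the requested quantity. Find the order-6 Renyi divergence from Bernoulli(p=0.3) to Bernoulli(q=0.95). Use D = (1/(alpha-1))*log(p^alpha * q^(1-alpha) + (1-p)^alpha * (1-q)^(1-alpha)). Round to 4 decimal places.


Renyi divergence of order alpha between Bernoulli distributions:
D = (1/(alpha-1))*log(p^alpha * q^(1-alpha) + (1-p)^alpha * (1-q)^(1-alpha)).
alpha = 6, p = 0.3, q = 0.95.
p^alpha * q^(1-alpha) = 0.3^6 * 0.95^-5 = 0.000942.
(1-p)^alpha * (1-q)^(1-alpha) = 0.7^6 * 0.05^-5 = 376476.8.
sum = 0.000942 + 376476.8 = 376476.800942.
D = (1/5)*log(376476.800942) = 2.5677

2.5677


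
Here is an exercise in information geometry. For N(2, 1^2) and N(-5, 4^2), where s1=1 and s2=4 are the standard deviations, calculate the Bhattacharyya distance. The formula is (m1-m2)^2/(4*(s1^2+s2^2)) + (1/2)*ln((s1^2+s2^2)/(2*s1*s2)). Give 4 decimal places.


Bhattacharyya distance between two Gaussians:
DB = (m1-m2)^2/(4*(s1^2+s2^2)) + (1/2)*ln((s1^2+s2^2)/(2*s1*s2)).
(m1-m2)^2 = (7)^2 = 49.
s1^2+s2^2 = 1 + 16 = 17.
term1 = 49/68 = 0.720588.
term2 = 0.5*ln(17/8.0) = 0.376886.
DB = 0.720588 + 0.376886 = 1.0975

1.0975


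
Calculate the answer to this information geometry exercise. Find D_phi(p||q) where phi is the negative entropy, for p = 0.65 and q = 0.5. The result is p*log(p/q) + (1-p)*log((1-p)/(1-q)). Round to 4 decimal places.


Bregman divergence with negative entropy generator:
D = p*log(p/q) + (1-p)*log((1-p)/(1-q)).
p = 0.65, q = 0.5.
p*log(p/q) = 0.65*log(0.65/0.5) = 0.170537.
(1-p)*log((1-p)/(1-q)) = 0.35*log(0.35/0.5) = -0.124836.
D = 0.170537 + -0.124836 = 0.0457

0.0457


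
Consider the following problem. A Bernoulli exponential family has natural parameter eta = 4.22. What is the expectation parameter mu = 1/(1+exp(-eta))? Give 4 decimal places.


Dual coordinate (expectation parameter) for Bernoulli:
mu = 1/(1+exp(-eta)).
eta = 4.22.
exp(-eta) = exp(-4.22) = 0.014699.
mu = 1/(1+0.014699) = 0.9855

0.9855


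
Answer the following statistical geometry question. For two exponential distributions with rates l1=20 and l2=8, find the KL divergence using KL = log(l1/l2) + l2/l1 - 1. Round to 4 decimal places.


KL divergence for exponential family:
KL = log(l1/l2) + l2/l1 - 1.
log(20/8) = 0.916291.
8/20 = 0.4.
KL = 0.916291 + 0.4 - 1 = 0.3163

0.3163


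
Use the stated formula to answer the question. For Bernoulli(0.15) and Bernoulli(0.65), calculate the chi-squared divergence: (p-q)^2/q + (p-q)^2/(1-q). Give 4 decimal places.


Chi-squared divergence between Bernoulli distributions:
chi^2 = (p-q)^2/q + (p-q)^2/(1-q).
p = 0.15, q = 0.65, p-q = -0.5.
(p-q)^2 = 0.25.
term1 = 0.25/0.65 = 0.384615.
term2 = 0.25/0.35 = 0.714286.
chi^2 = 0.384615 + 0.714286 = 1.0989

1.0989


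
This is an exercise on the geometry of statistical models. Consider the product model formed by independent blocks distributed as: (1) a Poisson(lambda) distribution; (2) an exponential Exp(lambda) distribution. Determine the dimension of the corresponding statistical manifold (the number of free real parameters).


The dimension of a statistical manifold equals the number of free
(independent) real parameters of the model. For a product of independent
blocks the parameter counts add.
- Poisson (lambda): 1.
- exponential (lambda): 1.
Total = 1 + 1 = 2.
Dimension = 2

2


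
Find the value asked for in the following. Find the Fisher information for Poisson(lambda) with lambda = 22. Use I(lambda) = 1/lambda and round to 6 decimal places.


Fisher information for Poisson: I(lambda) = 1/lambda.
lambda = 22.
I(lambda) = 1/22 = 0.045455

0.045455


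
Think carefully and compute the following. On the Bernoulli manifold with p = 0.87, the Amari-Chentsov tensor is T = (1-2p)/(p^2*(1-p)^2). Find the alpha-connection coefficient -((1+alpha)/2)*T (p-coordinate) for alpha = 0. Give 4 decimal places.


Skewness (Amari-Chentsov) tensor: T = (1-2p)/(p^2*(1-p)^2).
p = 0.87, 1-2p = -0.74, p^2 = 0.7569, (1-p)^2 = 0.0169.
T = -0.74/(0.7569 * 0.0169) = -57.850419.
In the p-coordinate, Gamma^(alpha) = Gamma^(0) - (alpha/2)*T with Gamma^(0) = (1/2)*g'(p) = -T/2,
so Gamma^(alpha) = -((1+alpha)/2)*T.
alpha = 0, -(1+alpha)/2 = -0.5.
Gamma = -0.5 * -57.850419 = 28.9252

28.9252


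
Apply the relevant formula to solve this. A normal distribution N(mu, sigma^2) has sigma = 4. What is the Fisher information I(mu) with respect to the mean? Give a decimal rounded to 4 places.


The Fisher information for the mean of a normal distribution is I(mu) = 1/sigma^2.
sigma = 4, so sigma^2 = 16.
I(mu) = 1/16 = 0.0625

0.0625


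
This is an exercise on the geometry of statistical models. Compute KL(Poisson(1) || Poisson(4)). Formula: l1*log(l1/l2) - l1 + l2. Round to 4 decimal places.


KL divergence for Poisson:
KL = l1*log(l1/l2) - l1 + l2.
l1 = 1, l2 = 4.
log(1/4) = -1.386294.
l1*log(l1/l2) = 1 * -1.386294 = -1.386294.
KL = -1.386294 - 1 + 4 = 1.6137

1.6137


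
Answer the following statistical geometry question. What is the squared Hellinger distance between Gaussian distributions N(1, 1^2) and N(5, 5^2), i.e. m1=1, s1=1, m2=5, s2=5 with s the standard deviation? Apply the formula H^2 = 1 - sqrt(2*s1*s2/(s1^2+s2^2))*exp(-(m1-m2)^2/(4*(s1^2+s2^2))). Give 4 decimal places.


Squared Hellinger distance for Gaussians:
H^2 = 1 - sqrt(2*s1*s2/(s1^2+s2^2)) * exp(-(m1-m2)^2/(4*(s1^2+s2^2))).
s1^2 = 1, s2^2 = 25, s1^2+s2^2 = 26.
sqrt(2*1*5/(26)) = 0.620174.
(m1-m2)^2 = (-4)^2 = 16.
exp(-16/(4*26)) = exp(-0.153846) = 0.857404.
H^2 = 1 - 0.620174*0.857404 = 0.4683

0.4683


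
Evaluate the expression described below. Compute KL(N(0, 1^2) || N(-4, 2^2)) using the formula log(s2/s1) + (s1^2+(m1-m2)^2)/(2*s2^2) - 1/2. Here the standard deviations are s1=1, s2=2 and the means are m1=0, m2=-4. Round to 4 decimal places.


KL divergence between normal distributions:
KL = log(s2/s1) + (s1^2 + (m1-m2)^2)/(2*s2^2) - 1/2.
log(2/1) = 0.693147.
(1^2 + (0--4)^2)/(2*2^2) = (1 + 16)/8 = 2.125.
KL = 0.693147 + 2.125 - 0.5 = 2.3181

2.3181


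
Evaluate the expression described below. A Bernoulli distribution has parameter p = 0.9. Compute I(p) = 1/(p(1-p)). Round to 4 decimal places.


For Bernoulli(p), Fisher information is I(p) = 1/(p*(1-p)).
p = 0.9, 1-p = 0.1.
p*(1-p) = 0.09.
I(p) = 1/0.09 = 11.1111

11.1111


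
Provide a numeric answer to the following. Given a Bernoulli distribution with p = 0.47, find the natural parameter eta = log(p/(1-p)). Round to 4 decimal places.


Natural parameter for Bernoulli: eta = log(p/(1-p)).
p = 0.47, 1-p = 0.53.
p/(1-p) = 0.886792.
eta = log(0.886792) = -0.1201

-0.1201


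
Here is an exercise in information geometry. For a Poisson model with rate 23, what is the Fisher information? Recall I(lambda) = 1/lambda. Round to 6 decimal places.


Fisher information for Poisson: I(lambda) = 1/lambda.
lambda = 23.
I(lambda) = 1/23 = 0.043478

0.043478


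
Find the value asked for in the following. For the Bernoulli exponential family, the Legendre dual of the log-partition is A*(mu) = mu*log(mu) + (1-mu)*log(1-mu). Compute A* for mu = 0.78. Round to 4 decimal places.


Legendre transform for Bernoulli:
A*(mu) = mu*log(mu) + (1-mu)*log(1-mu).
mu = 0.78, 1-mu = 0.22.
mu*log(mu) = 0.78*log(0.78) = -0.1938.
(1-mu)*log(1-mu) = 0.22*log(0.22) = -0.333108.
A* = -0.1938 + -0.333108 = -0.5269

-0.5269


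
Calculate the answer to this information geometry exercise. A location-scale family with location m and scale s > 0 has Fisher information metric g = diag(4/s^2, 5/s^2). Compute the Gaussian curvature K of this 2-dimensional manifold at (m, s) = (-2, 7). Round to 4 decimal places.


The metric has the form g = (A dm^2 + B ds^2)/s^2 with A = 4, B = 5.
Substitute u = sqrt(A/B)*m: g = B*(du^2 + ds^2)/s^2, i.e. B times the
Poincare upper half-plane metric, which has constant Gaussian curvature -1.
Scaling a 2D metric by a constant c divides the Gaussian curvature by c,
so K = -1/B = -1/(5) = -0.2000 everywhere (the point (m, s) = (-2, 7) is irrelevant:
the curvature is constant).
The requested Gaussian curvature is K = -0.2000.

-0.2000


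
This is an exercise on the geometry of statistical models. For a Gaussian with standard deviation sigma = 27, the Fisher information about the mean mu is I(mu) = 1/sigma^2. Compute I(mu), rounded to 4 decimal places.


The Fisher information for the mean of a normal distribution is I(mu) = 1/sigma^2.
sigma = 27, so sigma^2 = 729.
I(mu) = 1/729 = 0.0014

0.0014


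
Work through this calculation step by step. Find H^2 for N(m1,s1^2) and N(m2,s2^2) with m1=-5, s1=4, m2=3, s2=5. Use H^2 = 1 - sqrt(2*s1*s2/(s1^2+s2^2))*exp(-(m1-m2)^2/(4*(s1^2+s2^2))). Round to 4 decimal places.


Squared Hellinger distance for Gaussians:
H^2 = 1 - sqrt(2*s1*s2/(s1^2+s2^2)) * exp(-(m1-m2)^2/(4*(s1^2+s2^2))).
s1^2 = 16, s2^2 = 25, s1^2+s2^2 = 41.
sqrt(2*4*5/(41)) = 0.98773.
(m1-m2)^2 = (-8)^2 = 64.
exp(-64/(4*41)) = exp(-0.390244) = 0.676892.
H^2 = 1 - 0.98773*0.676892 = 0.3314

0.3314


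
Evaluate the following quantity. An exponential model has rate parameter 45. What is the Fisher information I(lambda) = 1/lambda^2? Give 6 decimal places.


Fisher information for exponential: I(lambda) = 1/lambda^2.
lambda = 45, lambda^2 = 2025.
I = 1/2025 = 0.000494

0.000494


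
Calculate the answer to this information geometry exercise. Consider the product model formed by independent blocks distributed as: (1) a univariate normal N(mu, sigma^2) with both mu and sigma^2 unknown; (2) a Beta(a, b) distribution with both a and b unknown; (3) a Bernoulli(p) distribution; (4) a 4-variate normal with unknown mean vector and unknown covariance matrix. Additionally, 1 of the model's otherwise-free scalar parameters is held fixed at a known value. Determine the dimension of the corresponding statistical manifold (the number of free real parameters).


The dimension of a statistical manifold equals the number of free
(independent) real parameters of the model. For a product of independent
blocks the parameter counts add.
- normal (mu, sigma^2): 2.
- Beta (a, b): 2.
- Bernoulli (p): 1.
- 4-variate normal: 4 (mean) + 4*5/2 = 10 (symmetric covariance) = 14.
Total = 2 + 2 + 1 + 14 = 19.
1 parameter(s) fixed at known values: 19 - 1 = 18.
Dimension = 18

18


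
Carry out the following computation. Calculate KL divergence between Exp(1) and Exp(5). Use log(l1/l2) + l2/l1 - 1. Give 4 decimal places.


KL divergence for exponential family:
KL = log(l1/l2) + l2/l1 - 1.
log(1/5) = -1.609438.
5/1 = 5.0.
KL = -1.609438 + 5.0 - 1 = 2.3906

2.3906


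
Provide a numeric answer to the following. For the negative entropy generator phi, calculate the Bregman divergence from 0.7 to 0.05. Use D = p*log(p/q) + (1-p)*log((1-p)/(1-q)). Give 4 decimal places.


Bregman divergence with negative entropy generator:
D = p*log(p/q) + (1-p)*log((1-p)/(1-q)).
p = 0.7, q = 0.05.
p*log(p/q) = 0.7*log(0.7/0.05) = 1.84734.
(1-p)*log((1-p)/(1-q)) = 0.3*log(0.3/0.95) = -0.345804.
D = 1.84734 + -0.345804 = 1.5015

1.5015


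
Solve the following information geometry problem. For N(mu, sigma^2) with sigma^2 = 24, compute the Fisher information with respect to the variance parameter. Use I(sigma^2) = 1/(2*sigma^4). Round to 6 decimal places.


Fisher information for variance: I(sigma^2) = 1/(2*sigma^4).
sigma^2 = 24, so sigma^4 = 576.
I = 1/(2*576) = 1/1152 = 0.000868

0.000868


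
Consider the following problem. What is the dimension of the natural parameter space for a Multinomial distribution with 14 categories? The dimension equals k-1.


Exponential family dimension calculation:
For Multinomial with k=14 categories, dim = k-1 = 13.

13


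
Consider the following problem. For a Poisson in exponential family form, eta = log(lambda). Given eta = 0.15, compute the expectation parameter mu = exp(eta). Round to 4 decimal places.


Expectation parameter for Poisson exponential family:
mu = exp(eta).
eta = 0.15.
mu = exp(0.15) = 1.1618

1.1618


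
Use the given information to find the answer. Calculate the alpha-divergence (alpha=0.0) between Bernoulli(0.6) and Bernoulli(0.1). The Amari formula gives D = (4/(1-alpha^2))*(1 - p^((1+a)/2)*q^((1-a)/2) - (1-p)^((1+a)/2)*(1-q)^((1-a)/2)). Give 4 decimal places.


Amari alpha-divergence:
D = (4/(1-alpha^2))*(1 - p^((1+a)/2)*q^((1-a)/2) - (1-p)^((1+a)/2)*(1-q)^((1-a)/2)).
alpha = 0.0, p = 0.6, q = 0.1.
e1 = (1+alpha)/2 = 0.5, e2 = (1-alpha)/2 = 0.5.
t1 = p^e1 * q^e2 = 0.6^0.5 * 0.1^0.5 = 0.244949.
t2 = (1-p)^e1 * (1-q)^e2 = 0.4^0.5 * 0.9^0.5 = 0.6.
4/(1-alpha^2) = 4.0.
D = 4.0*(1 - 0.244949 - 0.6) = 0.6202

0.6202


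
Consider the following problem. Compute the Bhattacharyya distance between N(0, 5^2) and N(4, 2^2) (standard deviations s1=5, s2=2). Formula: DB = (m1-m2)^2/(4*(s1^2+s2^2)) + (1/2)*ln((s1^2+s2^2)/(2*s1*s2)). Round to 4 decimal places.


Bhattacharyya distance between two Gaussians:
DB = (m1-m2)^2/(4*(s1^2+s2^2)) + (1/2)*ln((s1^2+s2^2)/(2*s1*s2)).
(m1-m2)^2 = (-4)^2 = 16.
s1^2+s2^2 = 25 + 4 = 29.
term1 = 16/116 = 0.137931.
term2 = 0.5*ln(29/20.0) = 0.185782.
DB = 0.137931 + 0.185782 = 0.3237

0.3237


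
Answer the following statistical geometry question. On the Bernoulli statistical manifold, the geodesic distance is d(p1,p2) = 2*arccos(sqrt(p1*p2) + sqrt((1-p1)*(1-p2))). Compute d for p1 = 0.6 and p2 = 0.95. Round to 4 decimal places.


Geodesic distance on Bernoulli manifold:
d(p1,p2) = 2*arccos(sqrt(p1*p2) + sqrt((1-p1)*(1-p2))).
sqrt(p1*p2) = sqrt(0.6*0.95) = 0.754983.
sqrt((1-p1)*(1-p2)) = sqrt(0.4*0.05) = 0.141421.
arg = 0.754983 + 0.141421 = 0.896405.
d = 2*arccos(0.896405) = 0.9184

0.9184


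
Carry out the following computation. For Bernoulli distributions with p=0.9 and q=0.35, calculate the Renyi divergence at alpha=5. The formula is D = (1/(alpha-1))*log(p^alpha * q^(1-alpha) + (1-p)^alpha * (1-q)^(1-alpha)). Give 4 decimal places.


Renyi divergence of order alpha between Bernoulli distributions:
D = (1/(alpha-1))*log(p^alpha * q^(1-alpha) + (1-p)^alpha * (1-q)^(1-alpha)).
alpha = 5, p = 0.9, q = 0.35.
p^alpha * q^(1-alpha) = 0.9^5 * 0.35^-4 = 39.349604.
(1-p)^alpha * (1-q)^(1-alpha) = 0.1^5 * 0.65^-4 = 5.6e-05.
sum = 39.349604 + 5.6e-05 = 39.34966.
D = (1/4)*log(39.34966) = 0.9181

0.9181


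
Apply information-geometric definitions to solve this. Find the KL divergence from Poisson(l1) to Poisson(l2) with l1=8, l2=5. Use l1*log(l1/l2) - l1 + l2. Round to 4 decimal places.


KL divergence for Poisson:
KL = l1*log(l1/l2) - l1 + l2.
l1 = 8, l2 = 5.
log(8/5) = 0.470004.
l1*log(l1/l2) = 8 * 0.470004 = 3.760029.
KL = 3.760029 - 8 + 5 = 0.7600

0.7600


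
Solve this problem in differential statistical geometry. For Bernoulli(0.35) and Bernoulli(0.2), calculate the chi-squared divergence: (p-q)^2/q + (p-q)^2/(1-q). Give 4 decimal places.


Chi-squared divergence between Bernoulli distributions:
chi^2 = (p-q)^2/q + (p-q)^2/(1-q).
p = 0.35, q = 0.2, p-q = 0.15.
(p-q)^2 = 0.0225.
term1 = 0.0225/0.2 = 0.1125.
term2 = 0.0225/0.8 = 0.028125.
chi^2 = 0.1125 + 0.028125 = 0.1406

0.1406


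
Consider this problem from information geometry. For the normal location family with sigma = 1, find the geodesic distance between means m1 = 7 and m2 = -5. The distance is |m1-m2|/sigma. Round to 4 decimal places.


On the fixed-variance normal subfamily, geodesic distance = |m1-m2|/sigma.
|7 - -5| = 12.
sigma = 1.
d = 12/1 = 12.0000

12.0000


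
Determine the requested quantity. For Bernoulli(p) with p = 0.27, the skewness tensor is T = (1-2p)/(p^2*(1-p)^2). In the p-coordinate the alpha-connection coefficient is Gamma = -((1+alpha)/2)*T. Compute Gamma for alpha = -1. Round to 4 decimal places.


Skewness (Amari-Chentsov) tensor: T = (1-2p)/(p^2*(1-p)^2).
p = 0.27, 1-2p = 0.46, p^2 = 0.0729, (1-p)^2 = 0.5329.
T = 0.46/(0.0729 * 0.5329) = 11.840896.
In the p-coordinate, Gamma^(alpha) = Gamma^(0) - (alpha/2)*T with Gamma^(0) = (1/2)*g'(p) = -T/2,
so Gamma^(alpha) = -((1+alpha)/2)*T.
alpha = -1, -(1+alpha)/2 = 0.0.
Gamma = 0.0 * 11.840896 = 0.0000

0.0000


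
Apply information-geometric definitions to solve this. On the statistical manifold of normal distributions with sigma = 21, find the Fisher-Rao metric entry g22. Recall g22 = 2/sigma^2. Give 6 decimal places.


For the 2-parameter normal family, the Fisher metric has:
  g11 = 1/sigma^2, g22 = 2/sigma^2.
sigma = 21, sigma^2 = 441.
g22 = 0.004535

0.004535


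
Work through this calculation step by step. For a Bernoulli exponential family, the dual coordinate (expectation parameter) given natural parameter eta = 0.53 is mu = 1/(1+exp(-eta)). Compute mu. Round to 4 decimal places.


Dual coordinate (expectation parameter) for Bernoulli:
mu = 1/(1+exp(-eta)).
eta = 0.53.
exp(-eta) = exp(-0.53) = 0.588605.
mu = 1/(1+0.588605) = 0.6295

0.6295


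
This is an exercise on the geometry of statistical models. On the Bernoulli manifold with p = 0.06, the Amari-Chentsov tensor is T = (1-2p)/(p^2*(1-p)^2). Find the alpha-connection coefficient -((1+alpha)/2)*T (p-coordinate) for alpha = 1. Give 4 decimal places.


Skewness (Amari-Chentsov) tensor: T = (1-2p)/(p^2*(1-p)^2).
p = 0.06, 1-2p = 0.88, p^2 = 0.0036, (1-p)^2 = 0.8836.
T = 0.88/(0.0036 * 0.8836) = 276.646044.
In the p-coordinate, Gamma^(alpha) = Gamma^(0) - (alpha/2)*T with Gamma^(0) = (1/2)*g'(p) = -T/2,
so Gamma^(alpha) = -((1+alpha)/2)*T.
alpha = 1, -(1+alpha)/2 = -1.0.
Gamma = -1.0 * 276.646044 = -276.6460

-276.6460


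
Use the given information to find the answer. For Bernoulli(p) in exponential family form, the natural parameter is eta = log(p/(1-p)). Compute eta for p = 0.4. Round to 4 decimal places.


Natural parameter for Bernoulli: eta = log(p/(1-p)).
p = 0.4, 1-p = 0.6.
p/(1-p) = 0.666667.
eta = log(0.666667) = -0.4055

-0.4055


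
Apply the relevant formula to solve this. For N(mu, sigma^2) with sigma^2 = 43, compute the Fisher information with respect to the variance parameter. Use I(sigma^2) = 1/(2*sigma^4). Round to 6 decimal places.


Fisher information for variance: I(sigma^2) = 1/(2*sigma^4).
sigma^2 = 43, so sigma^4 = 1849.
I = 1/(2*1849) = 1/3698 = 0.000270

0.000270


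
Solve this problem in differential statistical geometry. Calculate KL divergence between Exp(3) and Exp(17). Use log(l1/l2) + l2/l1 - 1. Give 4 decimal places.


KL divergence for exponential family:
KL = log(l1/l2) + l2/l1 - 1.
log(3/17) = -1.734601.
17/3 = 5.666667.
KL = -1.734601 + 5.666667 - 1 = 2.9321

2.9321


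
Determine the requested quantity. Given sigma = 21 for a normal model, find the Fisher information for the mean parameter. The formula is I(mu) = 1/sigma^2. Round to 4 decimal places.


The Fisher information for the mean of a normal distribution is I(mu) = 1/sigma^2.
sigma = 21, so sigma^2 = 441.
I(mu) = 1/441 = 0.0023

0.0023


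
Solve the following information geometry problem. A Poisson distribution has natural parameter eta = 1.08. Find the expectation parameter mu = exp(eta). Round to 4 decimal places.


Expectation parameter for Poisson exponential family:
mu = exp(eta).
eta = 1.08.
mu = exp(1.08) = 2.9447

2.9447


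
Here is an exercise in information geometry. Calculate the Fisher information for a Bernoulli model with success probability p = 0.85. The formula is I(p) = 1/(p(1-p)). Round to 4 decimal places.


For Bernoulli(p), Fisher information is I(p) = 1/(p*(1-p)).
p = 0.85, 1-p = 0.15.
p*(1-p) = 0.1275.
I(p) = 1/0.1275 = 7.8431

7.8431


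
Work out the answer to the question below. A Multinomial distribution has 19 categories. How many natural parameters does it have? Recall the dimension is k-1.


Exponential family dimension calculation:
For Multinomial with k=19 categories, dim = k-1 = 18.

18


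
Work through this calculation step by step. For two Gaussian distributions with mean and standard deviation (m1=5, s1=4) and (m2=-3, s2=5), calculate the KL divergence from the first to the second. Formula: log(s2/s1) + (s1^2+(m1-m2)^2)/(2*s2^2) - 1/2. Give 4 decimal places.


KL divergence between normal distributions:
KL = log(s2/s1) + (s1^2 + (m1-m2)^2)/(2*s2^2) - 1/2.
log(5/4) = 0.223144.
(4^2 + (5--3)^2)/(2*5^2) = (16 + 64)/50 = 1.6.
KL = 0.223144 + 1.6 - 0.5 = 1.3231

1.3231


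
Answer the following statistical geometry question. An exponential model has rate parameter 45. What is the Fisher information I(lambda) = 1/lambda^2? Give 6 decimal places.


Fisher information for exponential: I(lambda) = 1/lambda^2.
lambda = 45, lambda^2 = 2025.
I = 1/2025 = 0.000494

0.000494


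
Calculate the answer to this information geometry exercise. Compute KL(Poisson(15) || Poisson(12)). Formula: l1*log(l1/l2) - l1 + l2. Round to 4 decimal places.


KL divergence for Poisson:
KL = l1*log(l1/l2) - l1 + l2.
l1 = 15, l2 = 12.
log(15/12) = 0.223144.
l1*log(l1/l2) = 15 * 0.223144 = 3.347153.
KL = 3.347153 - 15 + 12 = 0.3472

0.3472


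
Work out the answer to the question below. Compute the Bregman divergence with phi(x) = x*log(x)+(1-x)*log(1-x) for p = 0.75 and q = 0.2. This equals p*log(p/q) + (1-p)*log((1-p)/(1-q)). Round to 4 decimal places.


Bregman divergence with negative entropy generator:
D = p*log(p/q) + (1-p)*log((1-p)/(1-q)).
p = 0.75, q = 0.2.
p*log(p/q) = 0.75*log(0.75/0.2) = 0.991317.
(1-p)*log((1-p)/(1-q)) = 0.25*log(0.25/0.8) = -0.290788.
D = 0.991317 + -0.290788 = 0.7005

0.7005


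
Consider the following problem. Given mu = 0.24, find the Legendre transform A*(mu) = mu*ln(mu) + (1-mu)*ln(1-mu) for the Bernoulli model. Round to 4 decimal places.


Legendre transform for Bernoulli:
A*(mu) = mu*log(mu) + (1-mu)*log(1-mu).
mu = 0.24, 1-mu = 0.76.
mu*log(mu) = 0.24*log(0.24) = -0.342508.
(1-mu)*log(1-mu) = 0.76*log(0.76) = -0.208572.
A* = -0.342508 + -0.208572 = -0.5511

-0.5511


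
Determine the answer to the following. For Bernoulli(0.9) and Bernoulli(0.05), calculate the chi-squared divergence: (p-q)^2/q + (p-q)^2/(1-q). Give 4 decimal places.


Chi-squared divergence between Bernoulli distributions:
chi^2 = (p-q)^2/q + (p-q)^2/(1-q).
p = 0.9, q = 0.05, p-q = 0.85.
(p-q)^2 = 0.7225.
term1 = 0.7225/0.05 = 14.45.
term2 = 0.7225/0.95 = 0.760526.
chi^2 = 14.45 + 0.760526 = 15.2105

15.2105


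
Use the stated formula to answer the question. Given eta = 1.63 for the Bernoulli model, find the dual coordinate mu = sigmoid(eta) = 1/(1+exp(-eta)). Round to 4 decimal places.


Dual coordinate (expectation parameter) for Bernoulli:
mu = 1/(1+exp(-eta)).
eta = 1.63.
exp(-eta) = exp(-1.63) = 0.19593.
mu = 1/(1+0.19593) = 0.8362

0.8362


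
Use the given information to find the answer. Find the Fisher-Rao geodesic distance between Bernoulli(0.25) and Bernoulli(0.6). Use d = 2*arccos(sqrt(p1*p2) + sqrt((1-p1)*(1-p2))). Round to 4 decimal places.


Geodesic distance on Bernoulli manifold:
d(p1,p2) = 2*arccos(sqrt(p1*p2) + sqrt((1-p1)*(1-p2))).
sqrt(p1*p2) = sqrt(0.25*0.6) = 0.387298.
sqrt((1-p1)*(1-p2)) = sqrt(0.75*0.4) = 0.547723.
arg = 0.387298 + 0.547723 = 0.935021.
d = 2*arccos(0.935021) = 0.7250

0.7250


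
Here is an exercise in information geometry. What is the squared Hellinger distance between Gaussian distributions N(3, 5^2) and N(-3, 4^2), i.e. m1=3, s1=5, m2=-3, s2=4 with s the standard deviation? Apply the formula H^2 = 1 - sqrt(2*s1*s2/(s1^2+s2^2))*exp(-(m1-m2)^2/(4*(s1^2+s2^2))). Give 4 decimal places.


Squared Hellinger distance for Gaussians:
H^2 = 1 - sqrt(2*s1*s2/(s1^2+s2^2)) * exp(-(m1-m2)^2/(4*(s1^2+s2^2))).
s1^2 = 25, s2^2 = 16, s1^2+s2^2 = 41.
sqrt(2*5*4/(41)) = 0.98773.
(m1-m2)^2 = (6)^2 = 36.
exp(-36/(4*41)) = exp(-0.219512) = 0.80291.
H^2 = 1 - 0.98773*0.80291 = 0.2069

0.2069


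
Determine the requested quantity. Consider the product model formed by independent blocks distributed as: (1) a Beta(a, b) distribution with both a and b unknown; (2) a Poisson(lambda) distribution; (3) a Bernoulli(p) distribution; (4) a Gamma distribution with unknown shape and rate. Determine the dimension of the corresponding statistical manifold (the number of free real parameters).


The dimension of a statistical manifold equals the number of free
(independent) real parameters of the model. For a product of independent
blocks the parameter counts add.
- Beta (a, b): 2.
- Poisson (lambda): 1.
- Bernoulli (p): 1.
- Gamma (shape, rate): 2.
Total = 2 + 1 + 1 + 2 = 6.
Dimension = 6

6


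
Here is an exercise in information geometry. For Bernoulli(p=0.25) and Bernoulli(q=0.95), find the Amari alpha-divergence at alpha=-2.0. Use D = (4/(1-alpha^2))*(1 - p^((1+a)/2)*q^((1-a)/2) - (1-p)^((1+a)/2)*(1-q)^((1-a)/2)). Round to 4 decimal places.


Amari alpha-divergence:
D = (4/(1-alpha^2))*(1 - p^((1+a)/2)*q^((1-a)/2) - (1-p)^((1+a)/2)*(1-q)^((1-a)/2)).
alpha = -2.0, p = 0.25, q = 0.95.
e1 = (1+alpha)/2 = -0.5, e2 = (1-alpha)/2 = 1.5.
t1 = p^e1 * q^e2 = 0.25^-0.5 * 0.95^1.5 = 1.851891.
t2 = (1-p)^e1 * (1-q)^e2 = 0.75^-0.5 * 0.05^1.5 = 0.01291.
4/(1-alpha^2) = -1.333333.
D = -1.333333*(1 - 1.851891 - 0.01291) = 1.1531

1.1531


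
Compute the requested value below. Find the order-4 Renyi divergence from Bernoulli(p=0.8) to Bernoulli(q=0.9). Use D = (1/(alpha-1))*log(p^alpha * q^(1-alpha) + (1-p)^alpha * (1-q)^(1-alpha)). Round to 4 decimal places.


Renyi divergence of order alpha between Bernoulli distributions:
D = (1/(alpha-1))*log(p^alpha * q^(1-alpha) + (1-p)^alpha * (1-q)^(1-alpha)).
alpha = 4, p = 0.8, q = 0.9.
p^alpha * q^(1-alpha) = 0.8^4 * 0.9^-3 = 0.561866.
(1-p)^alpha * (1-q)^(1-alpha) = 0.2^4 * 0.1^-3 = 1.6.
sum = 0.561866 + 1.6 = 2.161866.
D = (1/3)*log(2.161866) = 0.2570

0.2570


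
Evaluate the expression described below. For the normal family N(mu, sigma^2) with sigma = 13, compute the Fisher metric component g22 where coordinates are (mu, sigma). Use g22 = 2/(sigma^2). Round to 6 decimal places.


For the 2-parameter normal family, the Fisher metric has:
  g11 = 1/sigma^2, g22 = 2/sigma^2.
sigma = 13, sigma^2 = 169.
g22 = 0.011834

0.011834


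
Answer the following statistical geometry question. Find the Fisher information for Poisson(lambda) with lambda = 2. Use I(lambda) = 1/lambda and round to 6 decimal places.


Fisher information for Poisson: I(lambda) = 1/lambda.
lambda = 2.
I(lambda) = 1/2 = 0.500000

0.500000


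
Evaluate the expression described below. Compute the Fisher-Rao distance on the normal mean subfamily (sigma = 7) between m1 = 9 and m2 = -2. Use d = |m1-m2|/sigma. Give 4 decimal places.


On the fixed-variance normal subfamily, geodesic distance = |m1-m2|/sigma.
|9 - -2| = 11.
sigma = 7.
d = 11/7 = 1.5714

1.5714


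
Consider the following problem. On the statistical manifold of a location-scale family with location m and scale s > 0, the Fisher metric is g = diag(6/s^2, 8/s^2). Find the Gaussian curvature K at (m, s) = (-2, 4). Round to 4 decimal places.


The metric has the form g = (A dm^2 + B ds^2)/s^2 with A = 6, B = 8.
Substitute u = sqrt(A/B)*m: g = B*(du^2 + ds^2)/s^2, i.e. B times the
Poincare upper half-plane metric, which has constant Gaussian curvature -1.
Scaling a 2D metric by a constant c divides the Gaussian curvature by c,
so K = -1/B = -1/(8) = -0.1250 everywhere (the point (m, s) = (-2, 4) is irrelevant:
the curvature is constant).
The requested Gaussian curvature is K = -0.1250.

-0.1250


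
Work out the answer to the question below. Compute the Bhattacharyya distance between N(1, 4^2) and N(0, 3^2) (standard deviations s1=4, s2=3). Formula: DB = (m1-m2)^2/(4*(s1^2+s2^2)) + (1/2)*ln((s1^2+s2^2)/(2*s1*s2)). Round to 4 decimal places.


Bhattacharyya distance between two Gaussians:
DB = (m1-m2)^2/(4*(s1^2+s2^2)) + (1/2)*ln((s1^2+s2^2)/(2*s1*s2)).
(m1-m2)^2 = (1)^2 = 1.
s1^2+s2^2 = 16 + 9 = 25.
term1 = 1/100 = 0.01.
term2 = 0.5*ln(25/24.0) = 0.020411.
DB = 0.01 + 0.020411 = 0.0304

0.0304


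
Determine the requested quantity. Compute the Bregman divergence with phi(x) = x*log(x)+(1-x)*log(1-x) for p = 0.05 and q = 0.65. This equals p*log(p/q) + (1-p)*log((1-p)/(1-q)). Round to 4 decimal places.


Bregman divergence with negative entropy generator:
D = p*log(p/q) + (1-p)*log((1-p)/(1-q)).
p = 0.05, q = 0.65.
p*log(p/q) = 0.05*log(0.05/0.65) = -0.128247.
(1-p)*log((1-p)/(1-q)) = 0.95*log(0.95/0.35) = 0.948602.
D = -0.128247 + 0.948602 = 0.8204

0.8204


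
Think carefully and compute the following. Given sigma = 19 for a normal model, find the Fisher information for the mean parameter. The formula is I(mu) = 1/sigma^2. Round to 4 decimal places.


The Fisher information for the mean of a normal distribution is I(mu) = 1/sigma^2.
sigma = 19, so sigma^2 = 361.
I(mu) = 1/361 = 0.0028

0.0028


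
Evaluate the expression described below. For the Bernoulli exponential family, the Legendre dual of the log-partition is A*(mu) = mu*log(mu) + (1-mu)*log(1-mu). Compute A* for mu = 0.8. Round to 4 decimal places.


Legendre transform for Bernoulli:
A*(mu) = mu*log(mu) + (1-mu)*log(1-mu).
mu = 0.8, 1-mu = 0.2.
mu*log(mu) = 0.8*log(0.8) = -0.178515.
(1-mu)*log(1-mu) = 0.2*log(0.2) = -0.321888.
A* = -0.178515 + -0.321888 = -0.5004

-0.5004


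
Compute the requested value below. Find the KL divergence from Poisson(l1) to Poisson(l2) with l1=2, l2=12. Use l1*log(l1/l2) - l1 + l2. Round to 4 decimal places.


KL divergence for Poisson:
KL = l1*log(l1/l2) - l1 + l2.
l1 = 2, l2 = 12.
log(2/12) = -1.791759.
l1*log(l1/l2) = 2 * -1.791759 = -3.583519.
KL = -3.583519 - 2 + 12 = 6.4165

6.4165


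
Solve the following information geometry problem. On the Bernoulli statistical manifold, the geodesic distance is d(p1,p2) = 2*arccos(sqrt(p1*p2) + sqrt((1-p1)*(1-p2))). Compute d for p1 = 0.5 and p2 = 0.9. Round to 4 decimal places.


Geodesic distance on Bernoulli manifold:
d(p1,p2) = 2*arccos(sqrt(p1*p2) + sqrt((1-p1)*(1-p2))).
sqrt(p1*p2) = sqrt(0.5*0.9) = 0.67082.
sqrt((1-p1)*(1-p2)) = sqrt(0.5*0.1) = 0.223607.
arg = 0.67082 + 0.223607 = 0.894427.
d = 2*arccos(0.894427) = 0.9273

0.9273


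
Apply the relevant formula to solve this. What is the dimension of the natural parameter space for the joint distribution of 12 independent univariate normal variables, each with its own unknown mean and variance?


Exponential family dimension calculation:
Each univariate normal has two natural parameters (mu/sigma^2 and -1/(2 sigma^2)).
With 12 independent components, dim = 2 * 12 = 24.

24


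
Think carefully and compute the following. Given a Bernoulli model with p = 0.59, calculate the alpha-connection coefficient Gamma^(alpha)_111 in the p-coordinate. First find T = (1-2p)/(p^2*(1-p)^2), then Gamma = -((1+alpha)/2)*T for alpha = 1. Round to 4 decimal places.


Skewness (Amari-Chentsov) tensor: T = (1-2p)/(p^2*(1-p)^2).
p = 0.59, 1-2p = -0.18, p^2 = 0.3481, (1-p)^2 = 0.1681.
T = -0.18/(0.3481 * 0.1681) = -3.076102.
In the p-coordinate, Gamma^(alpha) = Gamma^(0) - (alpha/2)*T with Gamma^(0) = (1/2)*g'(p) = -T/2,
so Gamma^(alpha) = -((1+alpha)/2)*T.
alpha = 1, -(1+alpha)/2 = -1.0.
Gamma = -1.0 * -3.076102 = 3.0761

3.0761
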